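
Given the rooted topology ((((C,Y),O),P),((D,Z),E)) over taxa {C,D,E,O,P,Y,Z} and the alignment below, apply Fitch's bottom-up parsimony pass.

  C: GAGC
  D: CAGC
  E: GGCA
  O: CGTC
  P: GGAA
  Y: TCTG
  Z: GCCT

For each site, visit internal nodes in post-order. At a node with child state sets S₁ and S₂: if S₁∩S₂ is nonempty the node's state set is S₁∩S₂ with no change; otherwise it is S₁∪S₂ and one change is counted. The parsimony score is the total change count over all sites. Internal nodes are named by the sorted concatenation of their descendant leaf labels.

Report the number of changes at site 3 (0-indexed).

CY@0: {G} ∪ {T} = {G,T} (union, +1)
COY@0: {G,T} ∪ {C} = {C,G,T} (union, +1)
COPY@0: {C,G,T} ∩ {G} = {G} (intersection, +0)
DZ@0: {C} ∪ {G} = {C,G} (union, +1)
DEZ@0: {C,G} ∩ {G} = {G} (intersection, +0)
CDEOPYZ@0: {G} ∩ {G} = {G} (intersection, +0)
CY@1: {A} ∪ {C} = {A,C} (union, +1)
COY@1: {A,C} ∪ {G} = {A,C,G} (union, +1)
COPY@1: {A,C,G} ∩ {G} = {G} (intersection, +0)
DZ@1: {A} ∪ {C} = {A,C} (union, +1)
DEZ@1: {A,C} ∪ {G} = {A,C,G} (union, +1)
CDEOPYZ@1: {G} ∩ {A,C,G} = {G} (intersection, +0)
CY@2: {G} ∪ {T} = {G,T} (union, +1)
COY@2: {G,T} ∩ {T} = {T} (intersection, +0)
COPY@2: {T} ∪ {A} = {A,T} (union, +1)
DZ@2: {G} ∪ {C} = {C,G} (union, +1)
DEZ@2: {C,G} ∩ {C} = {C} (intersection, +0)
CDEOPYZ@2: {A,T} ∪ {C} = {A,C,T} (union, +1)
CY@3: {C} ∪ {G} = {C,G} (union, +1)
COY@3: {C,G} ∩ {C} = {C} (intersection, +0)
COPY@3: {C} ∪ {A} = {A,C} (union, +1)
DZ@3: {C} ∪ {T} = {C,T} (union, +1)
DEZ@3: {C,T} ∪ {A} = {A,C,T} (union, +1)
CDEOPYZ@3: {A,C} ∩ {A,C,T} = {A,C} (intersection, +0)
per-site changes: [3, 4, 4, 4]; total = 15

4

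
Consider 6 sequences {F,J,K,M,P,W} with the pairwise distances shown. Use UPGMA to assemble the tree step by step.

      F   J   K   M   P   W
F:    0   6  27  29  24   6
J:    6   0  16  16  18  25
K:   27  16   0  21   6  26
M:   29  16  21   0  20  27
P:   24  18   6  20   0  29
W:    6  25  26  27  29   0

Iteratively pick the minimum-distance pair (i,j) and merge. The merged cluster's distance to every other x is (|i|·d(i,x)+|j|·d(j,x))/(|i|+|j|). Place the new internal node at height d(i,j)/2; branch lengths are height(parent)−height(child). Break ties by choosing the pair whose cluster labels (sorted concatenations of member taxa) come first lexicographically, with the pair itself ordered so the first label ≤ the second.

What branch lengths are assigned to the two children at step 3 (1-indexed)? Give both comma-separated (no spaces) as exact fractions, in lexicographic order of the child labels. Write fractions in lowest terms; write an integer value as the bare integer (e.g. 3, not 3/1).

1. join F+J (d=6) ⇒ FJ; edges |F|=3, |J|=3
  updated: d(FJ,K)=43/2, d(FJ,M)=45/2, d(FJ,P)=21, d(FJ,W)=31/2
2. join K+P (d=6) ⇒ KP; edges |K|=3, |P|=3
  updated: d(FJ,KP)=85/4, d(KP,M)=41/2, d(KP,W)=55/2
3. join FJ+W (d=31/2) ⇒ FJW; edges |FJ|=19/4, |W|=31/4
  updated: d(FJW,KP)=70/3, d(FJW,M)=24
4. join KP+M (d=41/2) ⇒ KMP; edges |KP|=29/4, |M|=41/4
  updated: d(FJW,KMP)=212/9
5. join FJW+KMP (d=212/9) ⇒ FJKMPW; edges |FJW|=145/36, |KMP|=55/36
final tree: (((F:3,J:3):19/4,W:31/4):145/36,((K:3,P:3):29/4,M:41/4):55/36)
total length: 428/9

19/4,31/4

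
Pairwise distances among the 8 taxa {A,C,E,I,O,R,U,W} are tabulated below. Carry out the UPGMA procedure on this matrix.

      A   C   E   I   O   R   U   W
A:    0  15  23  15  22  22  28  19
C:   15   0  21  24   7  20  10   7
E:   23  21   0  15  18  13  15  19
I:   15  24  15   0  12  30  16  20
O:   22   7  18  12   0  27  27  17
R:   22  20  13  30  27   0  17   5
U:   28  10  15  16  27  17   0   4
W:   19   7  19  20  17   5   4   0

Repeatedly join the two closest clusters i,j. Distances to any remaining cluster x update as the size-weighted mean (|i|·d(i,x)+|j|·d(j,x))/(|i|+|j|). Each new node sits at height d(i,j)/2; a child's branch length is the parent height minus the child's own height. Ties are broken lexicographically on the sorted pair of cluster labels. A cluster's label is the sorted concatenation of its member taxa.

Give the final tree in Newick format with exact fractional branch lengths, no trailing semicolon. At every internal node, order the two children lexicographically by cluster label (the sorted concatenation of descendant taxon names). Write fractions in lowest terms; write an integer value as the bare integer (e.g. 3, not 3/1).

iteration 1: select U,W (d=4); attach at lengths (2, 2); label the merged cluster UW
  updated: d(A,UW)=47/2, d(C,UW)=17/2, d(E,UW)=17, d(I,UW)=18, d(O,UW)=22, d(R,UW)=11
iteration 2: select C,O (d=7); attach at lengths (7/2, 7/2); label the merged cluster CO
  updated: d(A,CO)=37/2, d(CO,E)=39/2, d(CO,I)=18, d(CO,R)=47/2, d(CO,UW)=61/4
iteration 3: select R,UW (d=11); attach at lengths (11/2, 7/2); label the merged cluster RUW
  updated: d(A,RUW)=23, d(CO,RUW)=18, d(E,RUW)=47/3, d(I,RUW)=22
iteration 4: select A,I (d=15); attach at lengths (15/2, 15/2); label the merged cluster AI
  updated: d(AI,CO)=73/4, d(AI,E)=19, d(AI,RUW)=45/2
iteration 5: select E,RUW (d=47/3); attach at lengths (47/6, 7/3); label the merged cluster ERUW
  updated: d(AI,ERUW)=173/8, d(CO,ERUW)=147/8
iteration 6: select AI,CO (d=73/4); attach at lengths (13/8, 45/8); label the merged cluster ACIO
  updated: d(ACIO,ERUW)=20
iteration 7: select ACIO,ERUW (d=20); attach at lengths (7/8, 13/6); label the merged cluster ACEIORUW
final tree: (((A:15/2,I:15/2):13/8,(C:7/2,O:7/2):45/8):7/8,(E:47/6,(R:11/2,(U:2,W:2):7/2):7/3):13/6)
total length: 1331/24

(((A:15/2,I:15/2):13/8,(C:7/2,O:7/2):45/8):7/8,(E:47/6,(R:11/2,(U:2,W:2):7/2):7/3):13/6)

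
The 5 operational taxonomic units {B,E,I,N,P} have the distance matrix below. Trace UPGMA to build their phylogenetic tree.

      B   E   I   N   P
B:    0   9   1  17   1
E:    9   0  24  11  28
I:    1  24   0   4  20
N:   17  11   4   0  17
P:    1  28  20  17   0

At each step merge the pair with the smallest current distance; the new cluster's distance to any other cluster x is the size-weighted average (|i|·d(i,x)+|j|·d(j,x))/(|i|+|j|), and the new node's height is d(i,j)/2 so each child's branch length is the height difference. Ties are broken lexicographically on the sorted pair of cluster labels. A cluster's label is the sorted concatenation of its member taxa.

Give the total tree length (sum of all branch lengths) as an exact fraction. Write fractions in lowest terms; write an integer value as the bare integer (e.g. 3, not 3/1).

361/12

iteration 1: select B,I (d=1); attach at lengths (1/2, 1/2); label the merged cluster BI
  updated: d(BI,E)=33/2, d(BI,N)=21/2, d(BI,P)=21/2
iteration 2: select BI,N (d=21/2); attach at lengths (19/4, 21/4); label the merged cluster BIN
  updated: d(BIN,E)=44/3, d(BIN,P)=38/3
iteration 3: select BIN,P (d=38/3); attach at lengths (13/12, 19/3); label the merged cluster BINP
  updated: d(BINP,E)=18
iteration 4: select BINP,E (d=18); attach at lengths (8/3, 9); label the merged cluster BEINP
final tree: ((((B:1/2,I:1/2):19/4,N:21/4):13/12,P:19/3):8/3,E:9)
total length: 361/12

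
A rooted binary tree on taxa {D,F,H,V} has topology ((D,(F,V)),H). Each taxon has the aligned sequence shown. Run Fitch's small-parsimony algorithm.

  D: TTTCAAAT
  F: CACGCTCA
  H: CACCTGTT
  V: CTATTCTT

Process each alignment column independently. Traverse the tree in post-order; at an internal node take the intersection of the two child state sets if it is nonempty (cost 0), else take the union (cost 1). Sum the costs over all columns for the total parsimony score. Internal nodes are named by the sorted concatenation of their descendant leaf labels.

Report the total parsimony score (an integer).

15

[col 0] FV: children F:{C}, V:{C} ∩→ {C}; cost 0
[col 0] DFV: children D:{T}, FV:{C} ∪→ {C,T}; cost 1
[col 0] DFHV: children DFV:{C,T}, H:{C} ∩→ {C}; cost 0
[col 1] FV: children F:{A}, V:{T} ∪→ {A,T}; cost 1
[col 1] DFV: children D:{T}, FV:{A,T} ∩→ {T}; cost 0
[col 1] DFHV: children DFV:{T}, H:{A} ∪→ {A,T}; cost 1
[col 2] FV: children F:{C}, V:{A} ∪→ {A,C}; cost 1
[col 2] DFV: children D:{T}, FV:{A,C} ∪→ {A,C,T}; cost 1
[col 2] DFHV: children DFV:{A,C,T}, H:{C} ∩→ {C}; cost 0
[col 3] FV: children F:{G}, V:{T} ∪→ {G,T}; cost 1
[col 3] DFV: children D:{C}, FV:{G,T} ∪→ {C,G,T}; cost 1
[col 3] DFHV: children DFV:{C,G,T}, H:{C} ∩→ {C}; cost 0
[col 4] FV: children F:{C}, V:{T} ∪→ {C,T}; cost 1
[col 4] DFV: children D:{A}, FV:{C,T} ∪→ {A,C,T}; cost 1
[col 4] DFHV: children DFV:{A,C,T}, H:{T} ∩→ {T}; cost 0
[col 5] FV: children F:{T}, V:{C} ∪→ {C,T}; cost 1
[col 5] DFV: children D:{A}, FV:{C,T} ∪→ {A,C,T}; cost 1
[col 5] DFHV: children DFV:{A,C,T}, H:{G} ∪→ {A,C,G,T}; cost 1
[col 6] FV: children F:{C}, V:{T} ∪→ {C,T}; cost 1
[col 6] DFV: children D:{A}, FV:{C,T} ∪→ {A,C,T}; cost 1
[col 6] DFHV: children DFV:{A,C,T}, H:{T} ∩→ {T}; cost 0
[col 7] FV: children F:{A}, V:{T} ∪→ {A,T}; cost 1
[col 7] DFV: children D:{T}, FV:{A,T} ∩→ {T}; cost 0
[col 7] DFHV: children DFV:{T}, H:{T} ∩→ {T}; cost 0
per-site changes: [1, 2, 2, 2, 2, 3, 2, 1]; total = 15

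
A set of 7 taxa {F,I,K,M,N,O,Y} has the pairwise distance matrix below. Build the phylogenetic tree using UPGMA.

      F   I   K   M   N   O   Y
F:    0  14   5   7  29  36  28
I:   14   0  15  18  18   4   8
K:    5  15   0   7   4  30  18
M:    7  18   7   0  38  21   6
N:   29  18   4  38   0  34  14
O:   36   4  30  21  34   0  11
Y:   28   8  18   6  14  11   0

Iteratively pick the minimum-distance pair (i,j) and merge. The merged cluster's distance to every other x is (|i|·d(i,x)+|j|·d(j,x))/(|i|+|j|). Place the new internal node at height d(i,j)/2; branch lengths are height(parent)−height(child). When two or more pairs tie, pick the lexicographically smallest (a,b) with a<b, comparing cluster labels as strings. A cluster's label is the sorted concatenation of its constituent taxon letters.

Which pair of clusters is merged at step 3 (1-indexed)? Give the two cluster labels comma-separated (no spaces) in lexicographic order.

1. join I+O (d=4) ⇒ IO; edges |I|=2, |O|=2
  updated: d(F,IO)=25, d(IO,K)=45/2, d(IO,M)=39/2, d(IO,N)=26, d(IO,Y)=19/2
2. join K+N (d=4) ⇒ KN; edges |K|=2, |N|=2
  updated: d(F,KN)=17, d(IO,KN)=97/4, d(KN,M)=45/2, d(KN,Y)=16
3. join M+Y (d=6) ⇒ MY; edges |M|=3, |Y|=3
  updated: d(F,MY)=35/2, d(IO,MY)=29/2, d(KN,MY)=77/4
4. join IO+MY (d=29/2) ⇒ IMOY; edges |IO|=21/4, |MY|=17/4
  updated: d(F,IMOY)=85/4, d(IMOY,KN)=87/4
5. join F+KN (d=17) ⇒ FKN; edges |F|=17/2, |KN|=13/2
  updated: d(FKN,IMOY)=259/12
6. join FKN+IMOY (d=259/12) ⇒ FIKMNOY; edges |FKN|=55/24, |IMOY|=85/24
final tree: ((F:17/2,(K:2,N:2):13/2):55/24,((I:2,O:2):21/4,(M:3,Y:3):17/4):85/24)
total length: 133/3

M,Y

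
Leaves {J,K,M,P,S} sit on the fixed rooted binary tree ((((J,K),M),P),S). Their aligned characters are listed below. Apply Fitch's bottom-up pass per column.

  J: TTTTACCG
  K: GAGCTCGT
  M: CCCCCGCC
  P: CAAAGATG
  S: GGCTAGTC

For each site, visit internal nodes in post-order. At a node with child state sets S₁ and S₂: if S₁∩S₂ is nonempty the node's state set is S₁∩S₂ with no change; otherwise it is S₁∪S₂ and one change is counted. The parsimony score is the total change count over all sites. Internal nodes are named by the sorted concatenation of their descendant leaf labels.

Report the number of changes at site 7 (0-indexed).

3

JK@0: {T} ∪ {G} = {G,T} (union, +1)
JKM@0: {G,T} ∪ {C} = {C,G,T} (union, +1)
JKMP@0: {C,G,T} ∩ {C} = {C} (intersection, +0)
JKMPS@0: {C} ∪ {G} = {C,G} (union, +1)
JK@1: {T} ∪ {A} = {A,T} (union, +1)
JKM@1: {A,T} ∪ {C} = {A,C,T} (union, +1)
JKMP@1: {A,C,T} ∩ {A} = {A} (intersection, +0)
JKMPS@1: {A} ∪ {G} = {A,G} (union, +1)
JK@2: {T} ∪ {G} = {G,T} (union, +1)
JKM@2: {G,T} ∪ {C} = {C,G,T} (union, +1)
JKMP@2: {C,G,T} ∪ {A} = {A,C,G,T} (union, +1)
JKMPS@2: {A,C,G,T} ∩ {C} = {C} (intersection, +0)
JK@3: {T} ∪ {C} = {C,T} (union, +1)
JKM@3: {C,T} ∩ {C} = {C} (intersection, +0)
JKMP@3: {C} ∪ {A} = {A,C} (union, +1)
JKMPS@3: {A,C} ∪ {T} = {A,C,T} (union, +1)
JK@4: {A} ∪ {T} = {A,T} (union, +1)
JKM@4: {A,T} ∪ {C} = {A,C,T} (union, +1)
JKMP@4: {A,C,T} ∪ {G} = {A,C,G,T} (union, +1)
JKMPS@4: {A,C,G,T} ∩ {A} = {A} (intersection, +0)
JK@5: {C} ∩ {C} = {C} (intersection, +0)
JKM@5: {C} ∪ {G} = {C,G} (union, +1)
JKMP@5: {C,G} ∪ {A} = {A,C,G} (union, +1)
JKMPS@5: {A,C,G} ∩ {G} = {G} (intersection, +0)
JK@6: {C} ∪ {G} = {C,G} (union, +1)
JKM@6: {C,G} ∩ {C} = {C} (intersection, +0)
JKMP@6: {C} ∪ {T} = {C,T} (union, +1)
JKMPS@6: {C,T} ∩ {T} = {T} (intersection, +0)
JK@7: {G} ∪ {T} = {G,T} (union, +1)
JKM@7: {G,T} ∪ {C} = {C,G,T} (union, +1)
JKMP@7: {C,G,T} ∩ {G} = {G} (intersection, +0)
JKMPS@7: {G} ∪ {C} = {C,G} (union, +1)
per-site changes: [3, 3, 3, 3, 3, 2, 2, 3]; total = 22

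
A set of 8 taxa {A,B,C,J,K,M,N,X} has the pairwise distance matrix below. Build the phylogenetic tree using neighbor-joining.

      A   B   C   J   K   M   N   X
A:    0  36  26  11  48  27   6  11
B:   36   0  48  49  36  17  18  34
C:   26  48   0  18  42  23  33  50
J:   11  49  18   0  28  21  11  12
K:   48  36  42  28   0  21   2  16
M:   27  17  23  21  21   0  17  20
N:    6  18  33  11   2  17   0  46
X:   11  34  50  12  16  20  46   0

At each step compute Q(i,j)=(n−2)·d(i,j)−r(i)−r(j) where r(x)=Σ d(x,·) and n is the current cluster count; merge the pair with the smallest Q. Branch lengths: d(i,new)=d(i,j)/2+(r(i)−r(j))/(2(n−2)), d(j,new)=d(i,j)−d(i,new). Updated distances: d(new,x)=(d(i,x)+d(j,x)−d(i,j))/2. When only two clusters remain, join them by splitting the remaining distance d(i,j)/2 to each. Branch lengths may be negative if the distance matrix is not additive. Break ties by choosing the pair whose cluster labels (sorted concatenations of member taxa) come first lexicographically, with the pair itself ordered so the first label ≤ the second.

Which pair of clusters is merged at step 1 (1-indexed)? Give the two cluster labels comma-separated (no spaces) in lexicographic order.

K,N

1. join K+N (d=2, Q=-314) ⇒ KN; edges |K|=6, |N|=-4
  updated: d(A,KN)=26, d(B,KN)=26, d(C,KN)=73/2, d(J,KN)=37/2, d(KN,M)=18, d(KN,X)=30
2. join B+M (d=17, Q=-251) ⇒ BM; edges |B|=169/10, |M|=1/10
  updated: d(A,BM)=23, d(BM,C)=27, d(BM,J)=53/2, d(BM,KN)=27/2, d(BM,X)=37/2
3. join BM+KN (d=27/2, Q=-179) ⇒ BKMN; edges |BM|=19/4, |KN|=35/4
  updated: d(A,BKMN)=71/4, d(BKMN,C)=25, d(BKMN,J)=63/4, d(BKMN,X)=35/2
4. join A+X (d=11, Q=-493/4) ⇒ AX; edges |A|=11/8, |X|=77/8
  updated: d(AX,BKMN)=97/8, d(AX,C)=65/2, d(AX,J)=6
5. join AX+BKMN (d=97/8, Q=-317/4) ⇒ ABKMNX; edges |AX|=11/2, |BKMN|=53/8
  updated: d(ABKMNX,C)=363/16, d(ABKMNX,J)=77/16
6. join ABKMNX+C (d=363/16, Q=-91/2) ⇒ ABCKMNX; edges |ABKMNX|=19/4, |C|=287/16
  updated: d(ABCKMNX,J)=1/16
7. join ABCKMNX+J (d=1/16) ⇒ ABCJKMNX; edges |ABCKMNX|=1/32, |J|=1/32
final tree: ((((A:11/8,X:77/8):11/2,((B:169/10,M:1/10):19/4,(K:6,N:-4):35/4):53/8):19/4,C:287/16):1/32,J:1/32)
total length: 627/8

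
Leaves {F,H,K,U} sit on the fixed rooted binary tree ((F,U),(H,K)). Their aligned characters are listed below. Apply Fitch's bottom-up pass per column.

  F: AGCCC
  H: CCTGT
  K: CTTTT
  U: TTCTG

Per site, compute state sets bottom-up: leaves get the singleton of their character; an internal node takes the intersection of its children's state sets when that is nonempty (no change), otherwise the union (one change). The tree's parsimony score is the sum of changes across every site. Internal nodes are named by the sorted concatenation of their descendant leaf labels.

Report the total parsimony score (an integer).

FU@0: {A} ∪ {T} = {A,T} (union, +1)
HK@0: {C} ∩ {C} = {C} (intersection, +0)
FHKU@0: {A,T} ∪ {C} = {A,C,T} (union, +1)
FU@1: {G} ∪ {T} = {G,T} (union, +1)
HK@1: {C} ∪ {T} = {C,T} (union, +1)
FHKU@1: {G,T} ∩ {C,T} = {T} (intersection, +0)
FU@2: {C} ∩ {C} = {C} (intersection, +0)
HK@2: {T} ∩ {T} = {T} (intersection, +0)
FHKU@2: {C} ∪ {T} = {C,T} (union, +1)
FU@3: {C} ∪ {T} = {C,T} (union, +1)
HK@3: {G} ∪ {T} = {G,T} (union, +1)
FHKU@3: {C,T} ∩ {G,T} = {T} (intersection, +0)
FU@4: {C} ∪ {G} = {C,G} (union, +1)
HK@4: {T} ∩ {T} = {T} (intersection, +0)
FHKU@4: {C,G} ∪ {T} = {C,G,T} (union, +1)
per-site changes: [2, 2, 1, 2, 2]; total = 9

9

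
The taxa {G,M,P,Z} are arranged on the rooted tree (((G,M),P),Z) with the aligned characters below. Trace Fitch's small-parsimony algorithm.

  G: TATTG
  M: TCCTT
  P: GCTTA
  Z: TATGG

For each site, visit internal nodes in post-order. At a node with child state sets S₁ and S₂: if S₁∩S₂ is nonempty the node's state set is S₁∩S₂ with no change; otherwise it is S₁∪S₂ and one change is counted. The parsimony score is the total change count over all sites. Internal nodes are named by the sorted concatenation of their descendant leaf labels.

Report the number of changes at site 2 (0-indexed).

GM@0: {T} ∩ {T} = {T} (intersection, +0)
GMP@0: {T} ∪ {G} = {G,T} (union, +1)
GMPZ@0: {G,T} ∩ {T} = {T} (intersection, +0)
GM@1: {A} ∪ {C} = {A,C} (union, +1)
GMP@1: {A,C} ∩ {C} = {C} (intersection, +0)
GMPZ@1: {C} ∪ {A} = {A,C} (union, +1)
GM@2: {T} ∪ {C} = {C,T} (union, +1)
GMP@2: {C,T} ∩ {T} = {T} (intersection, +0)
GMPZ@2: {T} ∩ {T} = {T} (intersection, +0)
GM@3: {T} ∩ {T} = {T} (intersection, +0)
GMP@3: {T} ∩ {T} = {T} (intersection, +0)
GMPZ@3: {T} ∪ {G} = {G,T} (union, +1)
GM@4: {G} ∪ {T} = {G,T} (union, +1)
GMP@4: {G,T} ∪ {A} = {A,G,T} (union, +1)
GMPZ@4: {A,G,T} ∩ {G} = {G} (intersection, +0)
per-site changes: [1, 2, 1, 1, 2]; total = 7

1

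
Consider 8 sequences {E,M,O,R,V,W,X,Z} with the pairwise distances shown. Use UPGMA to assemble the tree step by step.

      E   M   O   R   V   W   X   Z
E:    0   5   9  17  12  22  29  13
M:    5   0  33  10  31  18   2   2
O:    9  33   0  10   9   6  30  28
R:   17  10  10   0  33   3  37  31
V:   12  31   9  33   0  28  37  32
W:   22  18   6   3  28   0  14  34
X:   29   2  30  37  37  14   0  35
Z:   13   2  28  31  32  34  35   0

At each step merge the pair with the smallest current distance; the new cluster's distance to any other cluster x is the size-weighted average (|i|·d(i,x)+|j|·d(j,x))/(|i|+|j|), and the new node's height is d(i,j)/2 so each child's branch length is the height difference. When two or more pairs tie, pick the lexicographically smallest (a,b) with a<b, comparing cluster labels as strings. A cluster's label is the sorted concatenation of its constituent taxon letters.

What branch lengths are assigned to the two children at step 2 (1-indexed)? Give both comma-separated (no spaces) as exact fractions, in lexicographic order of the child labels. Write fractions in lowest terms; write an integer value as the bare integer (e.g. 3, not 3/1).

3/2,3/2

step 1: merge (M,X) at d=2; branch lengths M→1, X→1; new cluster MX
  updated: d(E,MX)=17, d(MX,O)=63/2, d(MX,R)=47/2, d(MX,V)=34, d(MX,W)=16, d(MX,Z)=37/2
step 2: merge (R,W) at d=3; branch lengths R→3/2, W→3/2; new cluster RW
  updated: d(E,RW)=39/2, d(MX,RW)=79/4, d(O,RW)=8, d(RW,V)=61/2, d(RW,Z)=65/2
step 3: merge (O,RW) at d=8; branch lengths O→4, RW→5/2; new cluster ORW
  updated: d(E,ORW)=16, d(MX,ORW)=71/3, d(ORW,V)=70/3, d(ORW,Z)=31
step 4: merge (E,V) at d=12; branch lengths E→6, V→6; new cluster EV
  updated: d(EV,MX)=51/2, d(EV,ORW)=59/3, d(EV,Z)=45/2
step 5: merge (MX,Z) at d=37/2; branch lengths MX→33/4, Z→37/4; new cluster MXZ
  updated: d(EV,MXZ)=49/2, d(MXZ,ORW)=235/9
step 6: merge (EV,ORW) at d=59/3; branch lengths EV→23/6, ORW→35/6; new cluster EORVW
  updated: d(EORVW,MXZ)=382/15
step 7: merge (EORVW,MXZ) at d=382/15; branch lengths EORVW→29/10, MXZ→209/60; new cluster EMORVWXZ
final tree: (((E:6,V:6):23/6,(O:4,(R:3/2,W:3/2):5/2):35/6):29/10,((M:1,X:1):33/4,Z:37/4):209/60)
total length: 1141/20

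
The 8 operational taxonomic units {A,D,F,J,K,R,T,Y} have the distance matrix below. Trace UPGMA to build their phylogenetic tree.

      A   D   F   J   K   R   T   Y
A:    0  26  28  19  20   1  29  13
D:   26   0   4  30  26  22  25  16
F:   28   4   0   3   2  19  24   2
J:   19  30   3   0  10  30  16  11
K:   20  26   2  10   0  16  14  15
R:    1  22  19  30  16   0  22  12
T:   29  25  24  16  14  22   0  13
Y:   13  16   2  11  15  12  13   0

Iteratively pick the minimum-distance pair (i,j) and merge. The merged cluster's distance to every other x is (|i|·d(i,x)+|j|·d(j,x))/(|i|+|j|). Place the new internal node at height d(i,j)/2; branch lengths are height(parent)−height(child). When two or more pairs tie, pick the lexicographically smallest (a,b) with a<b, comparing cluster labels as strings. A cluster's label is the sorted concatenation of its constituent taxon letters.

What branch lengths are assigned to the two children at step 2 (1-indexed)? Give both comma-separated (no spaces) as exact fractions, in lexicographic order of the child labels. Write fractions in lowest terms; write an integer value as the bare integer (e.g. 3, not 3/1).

1. join A+R (d=1) ⇒ AR; edges |A|=1/2, |R|=1/2
  updated: d(AR,D)=24, d(AR,F)=47/2, d(AR,J)=49/2, d(AR,K)=18, d(AR,T)=51/2, d(AR,Y)=25/2
2. join F+K (d=2) ⇒ FK; edges |F|=1, |K|=1
  updated: d(AR,FK)=83/4, d(D,FK)=15, d(FK,J)=13/2, d(FK,T)=19, d(FK,Y)=17/2
3. join FK+J (d=13/2) ⇒ FJK; edges |FK|=9/4, |J|=13/4
  updated: d(AR,FJK)=22, d(D,FJK)=20, d(FJK,T)=18, d(FJK,Y)=28/3
4. join FJK+Y (d=28/3) ⇒ FJKY; edges |FJK|=17/12, |Y|=14/3
  updated: d(AR,FJKY)=157/8, d(D,FJKY)=19, d(FJKY,T)=67/4
5. join FJKY+T (d=67/4) ⇒ FJKTY; edges |FJKY|=89/24, |T|=67/8
  updated: d(AR,FJKTY)=104/5, d(D,FJKTY)=101/5
6. join D+FJKTY (d=101/5) ⇒ DFJKTY; edges |D|=101/10, |FJKTY|=69/40
  updated: d(AR,DFJKTY)=64/3
7. join AR+DFJKTY (d=64/3) ⇒ ADFJKRTY; edges |AR|=61/6, |DFJKTY|=17/30
final tree: ((A:1/2,R:1/2):61/6,(D:101/10,((((F:1,K:1):9/4,J:13/4):17/12,Y:14/3):89/24,T:67/8):69/40):17/30)
total length: 1969/40

1,1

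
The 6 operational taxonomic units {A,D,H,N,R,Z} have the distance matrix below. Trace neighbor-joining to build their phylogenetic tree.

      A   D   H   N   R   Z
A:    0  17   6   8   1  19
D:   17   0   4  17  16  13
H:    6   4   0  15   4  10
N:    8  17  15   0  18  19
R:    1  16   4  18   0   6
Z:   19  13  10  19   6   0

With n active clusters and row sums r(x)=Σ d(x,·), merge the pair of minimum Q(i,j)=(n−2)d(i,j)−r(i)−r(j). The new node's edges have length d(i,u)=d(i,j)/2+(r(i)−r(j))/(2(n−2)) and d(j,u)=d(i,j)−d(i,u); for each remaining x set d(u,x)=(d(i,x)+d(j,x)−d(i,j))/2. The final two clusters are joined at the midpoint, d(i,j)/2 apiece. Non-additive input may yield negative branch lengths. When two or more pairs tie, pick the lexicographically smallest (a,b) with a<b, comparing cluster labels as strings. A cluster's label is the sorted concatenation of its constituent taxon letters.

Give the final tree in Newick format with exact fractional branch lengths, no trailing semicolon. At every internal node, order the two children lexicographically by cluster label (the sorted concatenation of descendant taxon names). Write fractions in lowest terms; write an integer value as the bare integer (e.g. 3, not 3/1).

1. join A+N (d=8, Q=-96) ⇒ AN; edges |A|=3/4, |N|=29/4
  updated: d(AN,D)=13, d(AN,H)=13/2, d(AN,R)=11/2, d(AN,Z)=15
2. join D+H (d=4, Q=-117/2) ⇒ DH; edges |D|=67/12, |H|=-19/12
  updated: d(AN,DH)=31/4, d(DH,R)=8, d(DH,Z)=19/2
3. join AN+DH (d=31/4, Q=-38) ⇒ ADHN; edges |AN|=37/8, |DH|=25/8
  updated: d(ADHN,R)=23/8, d(ADHN,Z)=67/8
4. join ADHN+R (d=23/8, Q=-69/4) ⇒ ADHNR; edges |ADHN|=21/8, |R|=1/4
  updated: d(ADHNR,Z)=23/4
5. join ADHNR+Z (d=23/4) ⇒ ADHNRZ; edges |ADHNR|=23/8, |Z|=23/8
final tree: ((((A:3/4,N:29/4):37/8,(D:67/12,H:-19/12):25/8):21/8,R:1/4):23/8,Z:23/8)
total length: 227/8

((((A:3/4,N:29/4):37/8,(D:67/12,H:-19/12):25/8):21/8,R:1/4):23/8,Z:23/8)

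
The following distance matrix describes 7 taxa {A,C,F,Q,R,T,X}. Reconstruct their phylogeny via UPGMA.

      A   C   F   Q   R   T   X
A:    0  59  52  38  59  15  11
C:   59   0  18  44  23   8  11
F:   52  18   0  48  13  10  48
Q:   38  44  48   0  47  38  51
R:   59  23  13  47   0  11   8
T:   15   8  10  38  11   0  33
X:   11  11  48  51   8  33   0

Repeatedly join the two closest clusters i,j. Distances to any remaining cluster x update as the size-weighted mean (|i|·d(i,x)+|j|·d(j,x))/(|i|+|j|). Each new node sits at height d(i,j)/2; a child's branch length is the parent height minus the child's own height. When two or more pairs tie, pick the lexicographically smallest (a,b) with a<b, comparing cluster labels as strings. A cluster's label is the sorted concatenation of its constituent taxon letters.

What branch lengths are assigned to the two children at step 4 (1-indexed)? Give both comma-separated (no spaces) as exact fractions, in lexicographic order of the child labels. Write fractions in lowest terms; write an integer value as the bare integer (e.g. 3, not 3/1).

1. join C+T (d=8) ⇒ CT; edges |C|=4, |T|=4
  updated: d(A,CT)=37, d(CT,F)=14, d(CT,Q)=41, d(CT,R)=17, d(CT,X)=22
2. join R+X (d=8) ⇒ RX; edges |R|=4, |X|=4
  updated: d(A,RX)=35, d(CT,RX)=39/2, d(F,RX)=61/2, d(Q,RX)=49
3. join CT+F (d=14) ⇒ CFT; edges |CT|=3, |F|=7
  updated: d(A,CFT)=42, d(CFT,Q)=130/3, d(CFT,RX)=139/6
4. join CFT+RX (d=139/6) ⇒ CFRTX; edges |CFT|=55/12, |RX|=91/12
  updated: d(A,CFRTX)=196/5, d(CFRTX,Q)=228/5
5. join A+Q (d=38) ⇒ AQ; edges |A|=19, |Q|=19
  updated: d(AQ,CFRTX)=212/5
6. join AQ+CFRTX (d=212/5) ⇒ ACFQRTX; edges |AQ|=11/5, |CFRTX|=577/60
final tree: ((A:19,Q:19):11/5,(((C:4,T:4):3,F:7):55/12,(R:4,X:4):91/12):577/60)
total length: 5279/60

55/12,91/12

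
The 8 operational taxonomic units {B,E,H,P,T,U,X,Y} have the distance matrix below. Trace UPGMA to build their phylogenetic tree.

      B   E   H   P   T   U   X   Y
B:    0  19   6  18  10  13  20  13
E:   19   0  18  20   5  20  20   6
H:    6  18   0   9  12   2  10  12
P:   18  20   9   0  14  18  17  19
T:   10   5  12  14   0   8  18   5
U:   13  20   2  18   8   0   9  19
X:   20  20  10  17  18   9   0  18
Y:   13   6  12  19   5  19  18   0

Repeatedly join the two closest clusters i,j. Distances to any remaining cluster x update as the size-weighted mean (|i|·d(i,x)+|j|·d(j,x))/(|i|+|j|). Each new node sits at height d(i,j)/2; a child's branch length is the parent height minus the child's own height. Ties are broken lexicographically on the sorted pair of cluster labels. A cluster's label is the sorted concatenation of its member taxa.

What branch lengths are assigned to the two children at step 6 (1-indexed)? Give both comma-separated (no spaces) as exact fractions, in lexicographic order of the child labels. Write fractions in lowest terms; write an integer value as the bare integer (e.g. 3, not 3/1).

5/4,31/4

iteration 1: select H,U (d=2); attach at lengths (1, 1); label the merged cluster HU
  updated: d(B,HU)=19/2, d(E,HU)=19, d(HU,P)=27/2, d(HU,T)=10, d(HU,X)=19/2, d(HU,Y)=31/2
iteration 2: select E,T (d=5); attach at lengths (5/2, 5/2); label the merged cluster ET
  updated: d(B,ET)=29/2, d(ET,HU)=29/2, d(ET,P)=17, d(ET,X)=19, d(ET,Y)=11/2
iteration 3: select ET,Y (d=11/2); attach at lengths (1/4, 11/4); label the merged cluster ETY
  updated: d(B,ETY)=14, d(ETY,HU)=89/6, d(ETY,P)=53/3, d(ETY,X)=56/3
iteration 4: select B,HU (d=19/2); attach at lengths (19/4, 15/4); label the merged cluster BHU
  updated: d(BHU,ETY)=131/9, d(BHU,P)=15, d(BHU,X)=13
iteration 5: select BHU,X (d=13); attach at lengths (7/4, 13/2); label the merged cluster BHUX
  updated: d(BHUX,ETY)=187/12, d(BHUX,P)=31/2
iteration 6: select BHUX,P (d=31/2); attach at lengths (5/4, 31/4); label the merged cluster BHPUX
  updated: d(BHPUX,ETY)=16
iteration 7: select BHPUX,ETY (d=16); attach at lengths (1/4, 21/4); label the merged cluster BEHPTUXY
final tree: ((((B:19/4,(H:1,U:1):15/4):7/4,X:13/2):5/4,P:31/4):1/4,((E:5/2,T:5/2):1/4,Y:11/4):21/4)
total length: 165/4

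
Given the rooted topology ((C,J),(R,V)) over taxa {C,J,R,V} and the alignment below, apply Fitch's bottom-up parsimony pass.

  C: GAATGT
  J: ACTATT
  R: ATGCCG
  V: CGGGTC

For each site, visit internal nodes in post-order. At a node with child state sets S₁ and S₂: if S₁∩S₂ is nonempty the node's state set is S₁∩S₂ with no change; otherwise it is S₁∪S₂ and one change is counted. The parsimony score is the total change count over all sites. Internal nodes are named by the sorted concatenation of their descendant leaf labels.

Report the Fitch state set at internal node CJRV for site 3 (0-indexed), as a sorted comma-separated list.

[col 0] CJ: children C:{G}, J:{A} ∪→ {A,G}; cost 1
[col 0] RV: children R:{A}, V:{C} ∪→ {A,C}; cost 1
[col 0] CJRV: children CJ:{A,G}, RV:{A,C} ∩→ {A}; cost 0
[col 1] CJ: children C:{A}, J:{C} ∪→ {A,C}; cost 1
[col 1] RV: children R:{T}, V:{G} ∪→ {G,T}; cost 1
[col 1] CJRV: children CJ:{A,C}, RV:{G,T} ∪→ {A,C,G,T}; cost 1
[col 2] CJ: children C:{A}, J:{T} ∪→ {A,T}; cost 1
[col 2] RV: children R:{G}, V:{G} ∩→ {G}; cost 0
[col 2] CJRV: children CJ:{A,T}, RV:{G} ∪→ {A,G,T}; cost 1
[col 3] CJ: children C:{T}, J:{A} ∪→ {A,T}; cost 1
[col 3] RV: children R:{C}, V:{G} ∪→ {C,G}; cost 1
[col 3] CJRV: children CJ:{A,T}, RV:{C,G} ∪→ {A,C,G,T}; cost 1
[col 4] CJ: children C:{G}, J:{T} ∪→ {G,T}; cost 1
[col 4] RV: children R:{C}, V:{T} ∪→ {C,T}; cost 1
[col 4] CJRV: children CJ:{G,T}, RV:{C,T} ∩→ {T}; cost 0
[col 5] CJ: children C:{T}, J:{T} ∩→ {T}; cost 0
[col 5] RV: children R:{G}, V:{C} ∪→ {C,G}; cost 1
[col 5] CJRV: children CJ:{T}, RV:{C,G} ∪→ {C,G,T}; cost 1
per-site changes: [2, 3, 2, 3, 2, 2]; total = 14

A,C,G,T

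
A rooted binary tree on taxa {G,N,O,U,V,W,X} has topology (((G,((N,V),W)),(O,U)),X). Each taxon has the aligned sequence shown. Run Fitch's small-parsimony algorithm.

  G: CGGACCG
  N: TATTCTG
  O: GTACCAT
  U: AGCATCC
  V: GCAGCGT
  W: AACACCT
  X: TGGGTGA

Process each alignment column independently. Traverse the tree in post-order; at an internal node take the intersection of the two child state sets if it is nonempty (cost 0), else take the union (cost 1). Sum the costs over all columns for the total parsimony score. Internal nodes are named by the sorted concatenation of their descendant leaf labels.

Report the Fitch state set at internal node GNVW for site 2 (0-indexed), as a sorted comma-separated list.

site 0, node NV: N={T} ∪ V={G} → {G,T} (+1)
site 0, node NVW: NV={G,T} ∪ W={A} → {A,G,T} (+1)
site 0, node GNVW: G={C} ∪ NVW={A,G,T} → {A,C,G,T} (+1)
site 0, node OU: O={G} ∪ U={A} → {A,G} (+1)
site 0, node GNOUVW: GNVW={A,C,G,T} ∩ OU={A,G} → {A,G} (+0)
site 0, node GNOUVWX: GNOUVW={A,G} ∪ X={T} → {A,G,T} (+1)
site 1, node NV: N={A} ∪ V={C} → {A,C} (+1)
site 1, node NVW: NV={A,C} ∩ W={A} → {A} (+0)
site 1, node GNVW: G={G} ∪ NVW={A} → {A,G} (+1)
site 1, node OU: O={T} ∪ U={G} → {G,T} (+1)
site 1, node GNOUVW: GNVW={A,G} ∩ OU={G,T} → {G} (+0)
site 1, node GNOUVWX: GNOUVW={G} ∩ X={G} → {G} (+0)
site 2, node NV: N={T} ∪ V={A} → {A,T} (+1)
site 2, node NVW: NV={A,T} ∪ W={C} → {A,C,T} (+1)
site 2, node GNVW: G={G} ∪ NVW={A,C,T} → {A,C,G,T} (+1)
site 2, node OU: O={A} ∪ U={C} → {A,C} (+1)
site 2, node GNOUVW: GNVW={A,C,G,T} ∩ OU={A,C} → {A,C} (+0)
site 2, node GNOUVWX: GNOUVW={A,C} ∪ X={G} → {A,C,G} (+1)
site 3, node NV: N={T} ∪ V={G} → {G,T} (+1)
site 3, node NVW: NV={G,T} ∪ W={A} → {A,G,T} (+1)
site 3, node GNVW: G={A} ∩ NVW={A,G,T} → {A} (+0)
site 3, node OU: O={C} ∪ U={A} → {A,C} (+1)
site 3, node GNOUVW: GNVW={A} ∩ OU={A,C} → {A} (+0)
site 3, node GNOUVWX: GNOUVW={A} ∪ X={G} → {A,G} (+1)
site 4, node NV: N={C} ∩ V={C} → {C} (+0)
site 4, node NVW: NV={C} ∩ W={C} → {C} (+0)
site 4, node GNVW: G={C} ∩ NVW={C} → {C} (+0)
site 4, node OU: O={C} ∪ U={T} → {C,T} (+1)
site 4, node GNOUVW: GNVW={C} ∩ OU={C,T} → {C} (+0)
site 4, node GNOUVWX: GNOUVW={C} ∪ X={T} → {C,T} (+1)
site 5, node NV: N={T} ∪ V={G} → {G,T} (+1)
site 5, node NVW: NV={G,T} ∪ W={C} → {C,G,T} (+1)
site 5, node GNVW: G={C} ∩ NVW={C,G,T} → {C} (+0)
site 5, node OU: O={A} ∪ U={C} → {A,C} (+1)
site 5, node GNOUVW: GNVW={C} ∩ OU={A,C} → {C} (+0)
site 5, node GNOUVWX: GNOUVW={C} ∪ X={G} → {C,G} (+1)
site 6, node NV: N={G} ∪ V={T} → {G,T} (+1)
site 6, node NVW: NV={G,T} ∩ W={T} → {T} (+0)
site 6, node GNVW: G={G} ∪ NVW={T} → {G,T} (+1)
site 6, node OU: O={T} ∪ U={C} → {C,T} (+1)
site 6, node GNOUVW: GNVW={G,T} ∩ OU={C,T} → {T} (+0)
site 6, node GNOUVWX: GNOUVW={T} ∪ X={A} → {A,T} (+1)
per-site changes: [5, 3, 5, 4, 2, 4, 4]; total = 27

A,C,G,T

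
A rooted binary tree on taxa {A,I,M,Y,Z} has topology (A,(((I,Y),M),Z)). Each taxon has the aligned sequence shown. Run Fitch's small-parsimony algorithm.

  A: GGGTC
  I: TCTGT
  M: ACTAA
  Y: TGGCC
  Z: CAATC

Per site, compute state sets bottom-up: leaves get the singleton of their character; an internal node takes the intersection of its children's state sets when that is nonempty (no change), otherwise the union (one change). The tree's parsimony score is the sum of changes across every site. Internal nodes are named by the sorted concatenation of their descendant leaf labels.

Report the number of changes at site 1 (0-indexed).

[col 0] IY: children I:{T}, Y:{T} ∩→ {T}; cost 0
[col 0] IMY: children IY:{T}, M:{A} ∪→ {A,T}; cost 1
[col 0] IMYZ: children IMY:{A,T}, Z:{C} ∪→ {A,C,T}; cost 1
[col 0] AIMYZ: children A:{G}, IMYZ:{A,C,T} ∪→ {A,C,G,T}; cost 1
[col 1] IY: children I:{C}, Y:{G} ∪→ {C,G}; cost 1
[col 1] IMY: children IY:{C,G}, M:{C} ∩→ {C}; cost 0
[col 1] IMYZ: children IMY:{C}, Z:{A} ∪→ {A,C}; cost 1
[col 1] AIMYZ: children A:{G}, IMYZ:{A,C} ∪→ {A,C,G}; cost 1
[col 2] IY: children I:{T}, Y:{G} ∪→ {G,T}; cost 1
[col 2] IMY: children IY:{G,T}, M:{T} ∩→ {T}; cost 0
[col 2] IMYZ: children IMY:{T}, Z:{A} ∪→ {A,T}; cost 1
[col 2] AIMYZ: children A:{G}, IMYZ:{A,T} ∪→ {A,G,T}; cost 1
[col 3] IY: children I:{G}, Y:{C} ∪→ {C,G}; cost 1
[col 3] IMY: children IY:{C,G}, M:{A} ∪→ {A,C,G}; cost 1
[col 3] IMYZ: children IMY:{A,C,G}, Z:{T} ∪→ {A,C,G,T}; cost 1
[col 3] AIMYZ: children A:{T}, IMYZ:{A,C,G,T} ∩→ {T}; cost 0
[col 4] IY: children I:{T}, Y:{C} ∪→ {C,T}; cost 1
[col 4] IMY: children IY:{C,T}, M:{A} ∪→ {A,C,T}; cost 1
[col 4] IMYZ: children IMY:{A,C,T}, Z:{C} ∩→ {C}; cost 0
[col 4] AIMYZ: children A:{C}, IMYZ:{C} ∩→ {C}; cost 0
per-site changes: [3, 3, 3, 3, 2]; total = 14

3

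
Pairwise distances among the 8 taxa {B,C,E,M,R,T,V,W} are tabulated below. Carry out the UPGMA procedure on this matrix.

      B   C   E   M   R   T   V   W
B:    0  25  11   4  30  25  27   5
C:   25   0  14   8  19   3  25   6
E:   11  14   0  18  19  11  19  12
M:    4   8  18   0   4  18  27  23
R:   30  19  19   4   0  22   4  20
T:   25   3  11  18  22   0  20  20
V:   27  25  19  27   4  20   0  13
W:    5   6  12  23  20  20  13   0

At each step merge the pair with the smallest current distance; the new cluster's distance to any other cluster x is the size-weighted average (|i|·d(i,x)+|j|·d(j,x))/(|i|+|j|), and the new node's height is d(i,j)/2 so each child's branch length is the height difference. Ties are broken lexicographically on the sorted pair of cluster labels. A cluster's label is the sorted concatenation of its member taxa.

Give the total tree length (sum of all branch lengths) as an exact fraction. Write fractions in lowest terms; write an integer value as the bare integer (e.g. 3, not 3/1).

step 1: merge (C,T) at d=3; branch lengths C→3/2, T→3/2; new cluster CT
  updated: d(B,CT)=25, d(CT,E)=25/2, d(CT,M)=13, d(CT,R)=41/2, d(CT,V)=45/2, d(CT,W)=13
step 2: merge (B,M) at d=4; branch lengths B→2, M→2; new cluster BM
  updated: d(BM,CT)=19, d(BM,E)=29/2, d(BM,R)=17, d(BM,V)=27, d(BM,W)=14
step 3: merge (R,V) at d=4; branch lengths R→2, V→2; new cluster RV
  updated: d(BM,RV)=22, d(CT,RV)=43/2, d(E,RV)=19, d(RV,W)=33/2
step 4: merge (E,W) at d=12; branch lengths E→6, W→6; new cluster EW
  updated: d(BM,EW)=57/4, d(CT,EW)=51/4, d(EW,RV)=71/4
step 5: merge (CT,EW) at d=51/4; branch lengths CT→39/8, EW→3/8; new cluster CETW
  updated: d(BM,CETW)=133/8, d(CETW,RV)=157/8
step 6: merge (BM,CETW) at d=133/8; branch lengths BM→101/16, CETW→31/16; new cluster BCEMTW
  updated: d(BCEMTW,RV)=245/12
step 7: merge (BCEMTW,RV) at d=245/12; branch lengths BCEMTW→91/48, RV→197/24; new cluster BCEMRTVW
final tree: (((B:2,M:2):101/16,((C:3/2,T:3/2):39/8,(E:6,W:6):3/8):31/16):91/48,(R:2,V:2):197/24)
total length: 2237/48

2237/48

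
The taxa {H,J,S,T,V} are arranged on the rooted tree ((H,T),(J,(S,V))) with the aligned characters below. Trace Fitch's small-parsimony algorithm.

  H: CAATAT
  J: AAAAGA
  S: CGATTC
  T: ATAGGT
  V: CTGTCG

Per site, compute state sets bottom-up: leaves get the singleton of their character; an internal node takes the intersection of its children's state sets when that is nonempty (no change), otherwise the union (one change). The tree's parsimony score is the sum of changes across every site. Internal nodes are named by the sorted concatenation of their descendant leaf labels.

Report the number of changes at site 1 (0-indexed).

site 0, node HT: H={C} ∪ T={A} → {A,C} (+1)
site 0, node SV: S={C} ∩ V={C} → {C} (+0)
site 0, node JSV: J={A} ∪ SV={C} → {A,C} (+1)
site 0, node HJSTV: HT={A,C} ∩ JSV={A,C} → {A,C} (+0)
site 1, node HT: H={A} ∪ T={T} → {A,T} (+1)
site 1, node SV: S={G} ∪ V={T} → {G,T} (+1)
site 1, node JSV: J={A} ∪ SV={G,T} → {A,G,T} (+1)
site 1, node HJSTV: HT={A,T} ∩ JSV={A,G,T} → {A,T} (+0)
site 2, node HT: H={A} ∩ T={A} → {A} (+0)
site 2, node SV: S={A} ∪ V={G} → {A,G} (+1)
site 2, node JSV: J={A} ∩ SV={A,G} → {A} (+0)
site 2, node HJSTV: HT={A} ∩ JSV={A} → {A} (+0)
site 3, node HT: H={T} ∪ T={G} → {G,T} (+1)
site 3, node SV: S={T} ∩ V={T} → {T} (+0)
site 3, node JSV: J={A} ∪ SV={T} → {A,T} (+1)
site 3, node HJSTV: HT={G,T} ∩ JSV={A,T} → {T} (+0)
site 4, node HT: H={A} ∪ T={G} → {A,G} (+1)
site 4, node SV: S={T} ∪ V={C} → {C,T} (+1)
site 4, node JSV: J={G} ∪ SV={C,T} → {C,G,T} (+1)
site 4, node HJSTV: HT={A,G} ∩ JSV={C,G,T} → {G} (+0)
site 5, node HT: H={T} ∩ T={T} → {T} (+0)
site 5, node SV: S={C} ∪ V={G} → {C,G} (+1)
site 5, node JSV: J={A} ∪ SV={C,G} → {A,C,G} (+1)
site 5, node HJSTV: HT={T} ∪ JSV={A,C,G} → {A,C,G,T} (+1)
per-site changes: [2, 3, 1, 2, 3, 3]; total = 14

3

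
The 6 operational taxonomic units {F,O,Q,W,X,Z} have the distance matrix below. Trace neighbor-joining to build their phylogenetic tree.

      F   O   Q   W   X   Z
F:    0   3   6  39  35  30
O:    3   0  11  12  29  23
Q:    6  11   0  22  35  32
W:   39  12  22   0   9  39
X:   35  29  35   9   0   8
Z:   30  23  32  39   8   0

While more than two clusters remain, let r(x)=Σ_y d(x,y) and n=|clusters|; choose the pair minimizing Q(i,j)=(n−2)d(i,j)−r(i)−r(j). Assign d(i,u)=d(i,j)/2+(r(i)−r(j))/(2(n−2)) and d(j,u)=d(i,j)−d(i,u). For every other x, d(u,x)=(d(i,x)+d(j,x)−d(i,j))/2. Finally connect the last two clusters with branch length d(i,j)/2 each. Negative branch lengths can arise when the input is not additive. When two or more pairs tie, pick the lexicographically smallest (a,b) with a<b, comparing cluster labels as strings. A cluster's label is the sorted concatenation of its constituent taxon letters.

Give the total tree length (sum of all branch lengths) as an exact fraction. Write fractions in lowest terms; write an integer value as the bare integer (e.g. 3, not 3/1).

383/8

1. join X+Z (d=8, Q=-216) ⇒ XZ; edges |X|=2, |Z|=6
  updated: d(F,XZ)=57/2, d(O,XZ)=22, d(Q,XZ)=59/2, d(W,XZ)=20
2. join W+XZ (d=20, Q=-133) ⇒ WXZ; edges |W|=53/6, |XZ|=67/6
  updated: d(F,WXZ)=95/4, d(O,WXZ)=7, d(Q,WXZ)=63/4
3. join F+Q (d=6, Q=-107/2) ⇒ FQ; edges |F|=3, |Q|=3
  updated: d(FQ,O)=4, d(FQ,WXZ)=67/4
4. join FQ+O (d=4, Q=-111/4) ⇒ FOQ; edges |FQ|=55/8, |O|=-23/8
  updated: d(FOQ,WXZ)=79/8
5. join FOQ+WXZ (d=79/8) ⇒ FOQWXZ; edges |FOQ|=79/16, |WXZ|=79/16
final tree: (((F:3,Q:3):55/8,O:-23/8):79/16,(W:53/6,(X:2,Z:6):67/6):79/16)
total length: 383/8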